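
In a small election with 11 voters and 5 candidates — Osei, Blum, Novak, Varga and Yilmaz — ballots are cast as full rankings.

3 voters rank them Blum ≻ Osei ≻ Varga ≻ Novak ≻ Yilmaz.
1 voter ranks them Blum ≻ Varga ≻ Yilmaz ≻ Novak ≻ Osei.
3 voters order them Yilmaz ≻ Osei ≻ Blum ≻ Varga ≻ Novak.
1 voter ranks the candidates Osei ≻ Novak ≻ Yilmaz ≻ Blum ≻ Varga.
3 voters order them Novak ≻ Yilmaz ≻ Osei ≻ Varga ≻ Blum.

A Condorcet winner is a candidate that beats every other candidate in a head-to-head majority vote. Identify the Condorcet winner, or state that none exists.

Pairwise majorities:
Osei vs Blum: Osei wins 7–4.
Osei vs Novak: Osei, 7–4.
Osei vs Varga: Osei wins 10–1.
Osei vs Yilmaz: Yilmaz, 7–4.
Blum vs Novak: Blum, 7–4.
Blum–Varga: Blum 8–3.
Blum vs Yilmaz: Yilmaz, 7–4.
Novak vs Varga: Varga, 7–4.
Novak vs Yilmaz: Novak, 7–4.
Varga–Yilmaz: Yilmaz 7–4.
Every candidate loses at least once (Osei loses to Yilmaz; Blum loses to Osei; Novak loses to Osei; Varga loses to Osei; Yilmaz loses to Novak). The majority relation contains the cycle Osei > Novak > Yilmaz > Osei, so there is no Condorcet winner.

none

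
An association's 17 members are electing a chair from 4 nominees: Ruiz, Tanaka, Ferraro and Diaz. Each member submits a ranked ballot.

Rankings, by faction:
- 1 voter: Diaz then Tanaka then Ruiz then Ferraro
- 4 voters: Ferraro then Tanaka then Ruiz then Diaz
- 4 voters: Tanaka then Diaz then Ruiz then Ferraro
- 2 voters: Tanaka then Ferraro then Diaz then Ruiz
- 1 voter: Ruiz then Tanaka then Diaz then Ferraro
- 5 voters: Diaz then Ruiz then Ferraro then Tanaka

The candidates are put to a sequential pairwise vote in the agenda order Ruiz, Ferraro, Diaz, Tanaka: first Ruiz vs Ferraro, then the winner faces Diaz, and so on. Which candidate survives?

Round 1: Ruiz vs Ferraro — 11–6, Ruiz advances.
Round 2: Ruiz vs Diaz — 5–12, Diaz advances.
Round 3: Diaz vs Tanaka — 6–11, Tanaka advances.
Tanaka survives the agenda.

Tanaka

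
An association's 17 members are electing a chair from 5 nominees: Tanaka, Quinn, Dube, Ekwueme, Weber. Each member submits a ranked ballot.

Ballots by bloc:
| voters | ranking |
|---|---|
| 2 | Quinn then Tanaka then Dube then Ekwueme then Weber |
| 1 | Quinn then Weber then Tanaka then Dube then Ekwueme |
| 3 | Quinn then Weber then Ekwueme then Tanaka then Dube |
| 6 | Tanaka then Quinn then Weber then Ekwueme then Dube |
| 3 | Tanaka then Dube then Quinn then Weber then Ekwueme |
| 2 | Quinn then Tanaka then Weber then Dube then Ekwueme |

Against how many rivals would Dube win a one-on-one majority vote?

Dube against each rival (17 voters):
Dube–Tanaka: Tanaka 17–0.
Dube vs Quinn: Quinn wins 14–3.
Dube vs Ekwueme: 2+1+3+2 = 8 for Dube, 9 for Ekwueme — Ekwueme by 9–8.
Dube vs Weber: 2+3 = 5 for Dube, 12 for Weber — Weber by 12–5.
Dube beats no one; loses to Tanaka, Quinn, Ekwueme, Weber — 0 pairwise wins.

0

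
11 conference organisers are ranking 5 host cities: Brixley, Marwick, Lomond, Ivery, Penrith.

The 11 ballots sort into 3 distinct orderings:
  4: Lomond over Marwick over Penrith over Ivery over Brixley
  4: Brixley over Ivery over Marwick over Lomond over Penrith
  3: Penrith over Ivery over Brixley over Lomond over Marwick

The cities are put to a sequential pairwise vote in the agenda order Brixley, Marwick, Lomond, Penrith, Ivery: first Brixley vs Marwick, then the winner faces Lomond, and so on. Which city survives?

Round 1: Brixley vs Marwick — 7–4, Brixley advances.
Round 2: Brixley vs Lomond — 7–4, Brixley advances.
Round 3: Brixley vs Penrith — 4–7, Penrith advances.
Round 4: Penrith vs Ivery — 7–4, Penrith advances.
Penrith survives the agenda.

Penrith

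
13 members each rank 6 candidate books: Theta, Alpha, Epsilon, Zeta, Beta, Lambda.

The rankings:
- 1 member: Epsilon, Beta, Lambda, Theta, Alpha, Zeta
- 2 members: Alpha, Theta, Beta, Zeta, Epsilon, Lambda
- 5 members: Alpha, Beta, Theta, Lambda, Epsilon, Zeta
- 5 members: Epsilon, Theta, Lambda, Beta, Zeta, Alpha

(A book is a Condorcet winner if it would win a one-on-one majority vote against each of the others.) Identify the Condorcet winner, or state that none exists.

Alpha

Check each pair by majority over 13 ballots:
Theta vs Alpha: Theta preferred on 1+5 = 6 ballots; Alpha wins 7–6.
Theta vs Epsilon: 7 to 6, Theta.
Theta vs Zeta: Theta is ranked higher on 1+2+5+5 = 13 ballots, Zeta on 0. Theta wins 13–0.
Theta vs Beta: 2+5 = 7 for Theta, 6 for Beta — Theta by 7–6.
Theta vs Lambda: Theta preferred on 2+5+5 = 12 ballots; Theta wins 12–1.
Alpha vs Epsilon: Alpha is ranked higher on 2+5 = 7 ballots, Epsilon on 6. Alpha wins 7–6.
Alpha vs Zeta: 8 to 5, Alpha.
Alpha vs Beta: Alpha is ranked higher on 2+5 = 7 ballots, Beta on 6. Alpha wins 7–6.
Alpha vs Lambda: Alpha preferred on 2+5 = 7 ballots; Alpha wins 7–6.
Epsilon vs Zeta: 1+5+5 = 11 for Epsilon, 2 for Zeta — Epsilon by 11–2.
Epsilon vs Beta: Epsilon preferred on 1+5 = 6 ballots; Beta wins 7–6.
Epsilon vs Lambda: Epsilon preferred on 1+2+5 = 8 ballots; Epsilon wins 8–5.
Zeta vs Beta: 0 to 13, Beta.
Zeta vs Lambda: Zeta preferred on 2 ballots; Lambda wins 11–2.
Beta vs Lambda: Beta is ranked higher on 1+2+5 = 8 ballots, Lambda on 5. Beta wins 8–5.
Alpha wins every pairwise contest, so Alpha is the Condorcet winner.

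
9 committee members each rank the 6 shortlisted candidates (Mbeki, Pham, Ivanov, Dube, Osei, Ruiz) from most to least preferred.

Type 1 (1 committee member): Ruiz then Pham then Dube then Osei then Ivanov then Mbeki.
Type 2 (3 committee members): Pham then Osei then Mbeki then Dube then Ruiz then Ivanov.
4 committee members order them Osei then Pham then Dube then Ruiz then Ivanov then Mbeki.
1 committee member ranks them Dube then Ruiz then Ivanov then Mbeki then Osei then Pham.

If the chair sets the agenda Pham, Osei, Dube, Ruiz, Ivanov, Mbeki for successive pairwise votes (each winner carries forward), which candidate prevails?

Osei

Round 1: Pham vs Osei — 4–5, Osei advances.
Round 2: Osei vs Dube — 7–2, Osei advances.
Round 3: Osei vs Ruiz — 7–2, Osei advances.
Round 4: Osei vs Ivanov — 8–1, Osei advances.
Round 5: Osei vs Mbeki — 8–1, Osei advances.
The agenda winner is Osei.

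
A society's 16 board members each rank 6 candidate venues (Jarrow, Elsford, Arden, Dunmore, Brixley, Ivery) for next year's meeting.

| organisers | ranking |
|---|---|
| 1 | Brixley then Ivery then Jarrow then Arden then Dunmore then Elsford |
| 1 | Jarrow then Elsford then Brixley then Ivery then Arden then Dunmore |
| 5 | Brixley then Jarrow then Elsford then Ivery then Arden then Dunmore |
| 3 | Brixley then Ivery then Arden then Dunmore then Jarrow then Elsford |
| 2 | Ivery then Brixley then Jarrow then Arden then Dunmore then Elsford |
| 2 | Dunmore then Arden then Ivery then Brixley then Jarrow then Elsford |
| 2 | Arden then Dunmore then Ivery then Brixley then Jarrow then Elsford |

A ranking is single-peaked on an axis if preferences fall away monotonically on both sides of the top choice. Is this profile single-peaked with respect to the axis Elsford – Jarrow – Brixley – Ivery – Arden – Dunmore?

Axis positions: Elsford=1, Jarrow=2, Brixley=3, Ivery=4, Arden=5, Dunmore=6.
Bloc 1 (peak Brixley at position 3): ranking walks positions 3-4-2-5-6-1, expanding outward from the peak — single-peaked.
Bloc 2 (peak Jarrow at position 2): ranking walks positions 2-1-3-4-5-6, expanding outward from the peak — single-peaked.
Bloc 3 (peak Brixley at position 3): ranking walks positions 3-2-1-4-5-6, expanding outward from the peak — single-peaked.
Bloc 4 (peak Brixley at position 3): ranking walks positions 3-4-5-6-2-1, expanding outward from the peak — single-peaked.
Bloc 5 (peak Ivery at position 4): ranking walks positions 4-3-2-5-6-1, expanding outward from the peak — single-peaked.
Bloc 6 (peak Dunmore at position 6): ranking walks positions 6-5-4-3-2-1, expanding outward from the peak — single-peaked.
Bloc 7 (peak Arden at position 5): ranking walks positions 5-6-4-3-2-1, expanding outward from the peak — single-peaked.
Every ranking is single-peaked on this axis.

yes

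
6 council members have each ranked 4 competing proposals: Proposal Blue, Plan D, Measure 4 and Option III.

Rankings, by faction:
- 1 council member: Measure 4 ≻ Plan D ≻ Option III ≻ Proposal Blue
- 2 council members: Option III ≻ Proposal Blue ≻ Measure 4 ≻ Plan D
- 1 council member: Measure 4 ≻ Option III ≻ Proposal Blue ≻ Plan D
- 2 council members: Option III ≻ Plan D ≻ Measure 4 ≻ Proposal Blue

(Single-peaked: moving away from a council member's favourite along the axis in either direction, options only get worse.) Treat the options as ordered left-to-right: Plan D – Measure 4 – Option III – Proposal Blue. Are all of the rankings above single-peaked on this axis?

no

Axis positions: Plan D=1, Measure 4=2, Option III=3, Proposal Blue=4.
Faction 1 (peak Measure 4 at position 2): ranking walks positions 2-1-3-4, expanding outward from the peak — single-peaked.
Faction 2 (peak Option III at position 3): ranking walks positions 3-4-2-1, expanding outward from the peak — single-peaked.
Faction 3 (peak Measure 4 at position 2): ranking walks positions 2-3-4-1, expanding outward from the peak — single-peaked.
Faction 4: ranking walks positions 3-1-2-4; Plan D is ranked above Measure 4 even though Measure 4 lies between Plan D and the peak Option III on the axis — preferences dip and rise again. Not single-peaked.
Faction 4 violates single-peakedness, so the profile is not single-peaked on this axis.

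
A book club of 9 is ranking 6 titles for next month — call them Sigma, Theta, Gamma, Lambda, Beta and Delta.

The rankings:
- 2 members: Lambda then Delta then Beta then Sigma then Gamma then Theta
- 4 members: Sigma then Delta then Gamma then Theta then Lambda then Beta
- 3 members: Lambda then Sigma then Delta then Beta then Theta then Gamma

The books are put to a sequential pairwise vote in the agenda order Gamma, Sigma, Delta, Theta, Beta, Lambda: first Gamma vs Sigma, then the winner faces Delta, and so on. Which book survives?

Lambda

Round 1: Gamma vs Sigma — 0–9, Sigma advances.
Round 2: Sigma vs Delta — 7–2, Sigma advances.
Round 3: Sigma vs Theta — 9–0, Sigma advances.
Round 4: Sigma vs Beta — 7–2, Sigma advances.
Round 5: Sigma vs Lambda — 4–5, Lambda advances.
Lambda survives the agenda.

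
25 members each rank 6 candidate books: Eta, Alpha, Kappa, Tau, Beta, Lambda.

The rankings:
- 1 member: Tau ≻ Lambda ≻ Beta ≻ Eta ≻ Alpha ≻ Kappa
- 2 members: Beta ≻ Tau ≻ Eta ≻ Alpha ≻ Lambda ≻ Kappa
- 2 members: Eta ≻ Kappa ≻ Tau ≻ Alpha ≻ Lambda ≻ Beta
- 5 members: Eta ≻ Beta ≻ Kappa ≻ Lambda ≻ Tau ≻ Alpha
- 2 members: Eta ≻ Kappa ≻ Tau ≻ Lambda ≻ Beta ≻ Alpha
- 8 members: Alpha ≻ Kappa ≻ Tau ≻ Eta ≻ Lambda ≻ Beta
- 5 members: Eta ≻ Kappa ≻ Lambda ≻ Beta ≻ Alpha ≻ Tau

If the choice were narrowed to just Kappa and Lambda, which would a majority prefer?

Kappa

Ballots ranking Kappa above Lambda: 2 + 5 + 2 + 8 + 5 = 22.
Ballots ranking Lambda above Kappa: 25 − 22 = 3.
Kappa wins the head-to-head 22–3.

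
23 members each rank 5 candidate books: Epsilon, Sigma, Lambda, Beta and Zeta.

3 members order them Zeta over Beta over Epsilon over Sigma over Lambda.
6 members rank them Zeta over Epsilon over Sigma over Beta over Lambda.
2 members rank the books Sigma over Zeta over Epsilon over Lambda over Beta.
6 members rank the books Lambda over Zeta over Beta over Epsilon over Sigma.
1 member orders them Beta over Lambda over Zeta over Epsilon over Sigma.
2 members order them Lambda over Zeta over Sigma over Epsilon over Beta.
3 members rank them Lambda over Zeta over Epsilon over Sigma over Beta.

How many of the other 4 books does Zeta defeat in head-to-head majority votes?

Zeta against each rival (23 members):
Zeta vs Epsilon: Zeta wins 23–0.
Zeta vs Sigma: 21 to 2, Zeta.
Zeta vs Lambda: Zeta preferred on 3+6+2 = 11 ballots; Lambda wins 12–11.
Zeta vs Beta: Zeta is ranked higher on 3+6+2+6+2+3 = 22 ballots, Beta on 1. Zeta wins 22–1.
Zeta beats Epsilon, Sigma, Beta; loses to Lambda — 3 pairwise wins.

3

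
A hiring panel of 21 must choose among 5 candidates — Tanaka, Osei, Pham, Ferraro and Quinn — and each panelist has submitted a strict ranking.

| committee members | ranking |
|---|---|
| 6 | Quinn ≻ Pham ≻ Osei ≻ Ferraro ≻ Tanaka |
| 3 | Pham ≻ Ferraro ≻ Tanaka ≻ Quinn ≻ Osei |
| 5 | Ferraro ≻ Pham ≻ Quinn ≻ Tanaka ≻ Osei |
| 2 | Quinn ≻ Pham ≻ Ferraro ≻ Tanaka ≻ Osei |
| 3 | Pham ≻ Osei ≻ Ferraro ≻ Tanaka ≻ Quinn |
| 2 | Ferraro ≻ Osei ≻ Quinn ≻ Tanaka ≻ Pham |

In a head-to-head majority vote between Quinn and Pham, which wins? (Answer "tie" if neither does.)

Ballots ranking Quinn above Pham: 6 + 2 + 2 = 10.
Ballots ranking Pham above Quinn: 21 − 10 = 11.
Pham wins the head-to-head 11–10.

Pham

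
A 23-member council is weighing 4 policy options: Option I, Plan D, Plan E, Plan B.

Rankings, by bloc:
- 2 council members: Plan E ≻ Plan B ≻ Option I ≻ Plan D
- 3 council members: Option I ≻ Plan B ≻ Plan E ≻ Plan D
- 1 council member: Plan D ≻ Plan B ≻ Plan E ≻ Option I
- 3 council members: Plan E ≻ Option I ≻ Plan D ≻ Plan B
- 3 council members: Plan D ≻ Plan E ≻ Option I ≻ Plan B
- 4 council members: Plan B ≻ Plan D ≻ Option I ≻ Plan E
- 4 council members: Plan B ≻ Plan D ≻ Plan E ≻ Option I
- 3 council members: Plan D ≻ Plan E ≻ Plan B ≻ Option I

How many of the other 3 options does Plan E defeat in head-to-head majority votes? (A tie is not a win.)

Plan E against each rival (23 council members):
Plan E vs Option I: 2+1+3+3+4+3 = 16 for Plan E, 7 for Option I — Plan E by 16–7.
Plan E–Plan D: Plan D 15–8.
Plan E vs Plan B: Plan B, 12–11.
Plan E beats Option I; loses to Plan D, Plan B — 1 pairwise win.

1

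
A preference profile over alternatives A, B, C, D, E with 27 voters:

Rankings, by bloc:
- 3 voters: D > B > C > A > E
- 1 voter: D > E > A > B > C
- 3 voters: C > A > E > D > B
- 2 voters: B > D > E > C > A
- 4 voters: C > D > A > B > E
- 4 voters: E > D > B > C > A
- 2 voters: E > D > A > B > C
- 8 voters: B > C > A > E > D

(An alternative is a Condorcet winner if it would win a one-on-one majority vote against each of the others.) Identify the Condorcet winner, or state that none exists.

Head-to-head results (27 voters):
A–B: B 17–10.
A vs C: C wins 24–3.
A vs D: 11 to 16, D.
A vs E: A wins 18–9.
B vs C: B preferred on 3+1+2+4+2+8 = 20 ballots; B wins 20–7.
B vs D: 2+8 = 10 for B, 17 for D — D by 17–10.
B vs E: B wins 17–10.
C vs D: C wins 15–12.
C vs E: 18 to 9, C.
D vs E: 10 to 17, E.
Every alternative loses at least once (A loses to B; B loses to D; C loses to B; D loses to C; E loses to A). The majority relation contains the cycle A beats E beats D beats A, so there is no Condorcet winner.

none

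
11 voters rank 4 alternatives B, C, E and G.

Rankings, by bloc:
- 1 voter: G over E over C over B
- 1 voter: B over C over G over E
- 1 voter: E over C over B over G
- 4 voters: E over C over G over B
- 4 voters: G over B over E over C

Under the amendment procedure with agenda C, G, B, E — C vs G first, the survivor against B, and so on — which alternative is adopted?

Round 1: C vs G — 6–5, C advances.
Round 2: C vs B — 6–5, C advances.
Round 3: C vs E — 1–10, E advances.
The agenda winner is E.

E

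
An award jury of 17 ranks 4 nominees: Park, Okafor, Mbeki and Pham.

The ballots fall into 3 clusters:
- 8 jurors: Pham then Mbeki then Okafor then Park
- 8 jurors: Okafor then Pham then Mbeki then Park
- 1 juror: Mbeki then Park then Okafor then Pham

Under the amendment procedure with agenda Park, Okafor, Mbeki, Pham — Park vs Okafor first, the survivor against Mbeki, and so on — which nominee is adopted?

Pham

Round 1: Park vs Okafor — 1–16, Okafor advances.
Round 2: Okafor vs Mbeki — 8–9, Mbeki advances.
Round 3: Mbeki vs Pham — 1–16, Pham advances.
Pham survives the agenda.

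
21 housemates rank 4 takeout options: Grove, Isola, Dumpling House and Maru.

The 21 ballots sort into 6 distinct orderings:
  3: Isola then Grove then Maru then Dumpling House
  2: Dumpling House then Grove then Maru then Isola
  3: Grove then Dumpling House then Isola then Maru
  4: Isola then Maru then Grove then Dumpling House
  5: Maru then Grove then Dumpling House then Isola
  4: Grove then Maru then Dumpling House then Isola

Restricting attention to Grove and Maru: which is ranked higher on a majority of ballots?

Grove

Ballots ranking Grove above Maru: 3 + 2 + 3 + 4 = 12.
Ballots ranking Maru above Grove: 21 − 12 = 9.
Grove wins the head-to-head 12–9.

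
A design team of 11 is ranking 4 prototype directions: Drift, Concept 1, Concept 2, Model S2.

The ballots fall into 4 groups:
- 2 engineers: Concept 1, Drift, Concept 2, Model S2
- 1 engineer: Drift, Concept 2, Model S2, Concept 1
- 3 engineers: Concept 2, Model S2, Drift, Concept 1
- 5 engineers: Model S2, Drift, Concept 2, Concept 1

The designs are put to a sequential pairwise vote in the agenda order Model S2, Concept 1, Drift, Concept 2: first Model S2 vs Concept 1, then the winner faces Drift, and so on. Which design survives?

Concept 2

Round 1: Model S2 vs Concept 1 — 9–2, Model S2 advances.
Round 2: Model S2 vs Drift — 8–3, Model S2 advances.
Round 3: Model S2 vs Concept 2 — 5–6, Concept 2 advances.
Concept 2 survives the agenda.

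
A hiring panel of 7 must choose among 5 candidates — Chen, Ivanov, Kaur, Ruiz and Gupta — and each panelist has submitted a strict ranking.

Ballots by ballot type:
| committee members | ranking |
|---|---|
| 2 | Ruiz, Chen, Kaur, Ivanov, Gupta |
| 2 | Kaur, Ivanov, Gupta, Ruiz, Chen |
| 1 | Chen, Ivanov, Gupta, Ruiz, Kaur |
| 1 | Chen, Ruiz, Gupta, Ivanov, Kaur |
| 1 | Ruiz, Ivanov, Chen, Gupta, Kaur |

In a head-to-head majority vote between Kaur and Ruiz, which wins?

Ballots ranking Kaur above Ruiz: 2.
Ballots ranking Ruiz above Kaur: 7 − 2 = 5.
Ruiz wins the head-to-head 5–2.

Ruiz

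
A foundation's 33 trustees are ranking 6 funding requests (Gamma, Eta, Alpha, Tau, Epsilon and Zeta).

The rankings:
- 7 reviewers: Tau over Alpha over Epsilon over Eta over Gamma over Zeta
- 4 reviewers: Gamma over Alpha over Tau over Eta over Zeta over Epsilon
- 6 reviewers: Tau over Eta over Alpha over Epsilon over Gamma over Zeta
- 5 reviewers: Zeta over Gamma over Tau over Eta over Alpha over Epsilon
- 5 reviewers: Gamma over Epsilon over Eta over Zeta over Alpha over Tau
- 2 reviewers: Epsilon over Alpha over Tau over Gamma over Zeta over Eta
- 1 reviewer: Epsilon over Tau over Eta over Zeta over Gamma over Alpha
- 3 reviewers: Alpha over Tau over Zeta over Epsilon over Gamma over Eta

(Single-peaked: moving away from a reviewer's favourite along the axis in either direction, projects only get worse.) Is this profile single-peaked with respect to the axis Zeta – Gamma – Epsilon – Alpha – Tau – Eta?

Axis positions: Zeta=1, Gamma=2, Epsilon=3, Alpha=4, Tau=5, Eta=6.
Cluster 1 (peak Tau at position 5): ranking walks positions 5-4-3-6-2-1, expanding outward from the peak — single-peaked.
Cluster 2: ranking walks positions 2-4-5-6-1-3; Alpha is ranked above Epsilon even though Epsilon lies between Alpha and the peak Gamma on the axis — preferences dip and rise again. Not single-peaked.
Cluster 3 (peak Tau at position 5): ranking walks positions 5-6-4-3-2-1, expanding outward from the peak — single-peaked.
Cluster 4: ranking walks positions 1-2-5-6-4-3; Tau is ranked above Epsilon even though Epsilon lies between Tau and the peak Zeta on the axis — preferences dip and rise again. Not single-peaked.
Cluster 5: ranking walks positions 2-3-6-1-4-5; Eta is ranked above Alpha even though Alpha lies between Eta and the peak Gamma on the axis — preferences dip and rise again. Not single-peaked.
Cluster 6 (peak Epsilon at position 3): ranking walks positions 3-4-5-2-1-6, expanding outward from the peak — single-peaked.
Cluster 7: ranking walks positions 3-5-6-1-2-4; Tau is ranked above Alpha even though Alpha lies between Tau and the peak Epsilon on the axis — preferences dip and rise again. Not single-peaked.
Cluster 8: ranking walks positions 4-5-1-3-2-6; Zeta is ranked above Epsilon even though Epsilon lies between Zeta and the peak Alpha on the axis — preferences dip and rise again. Not single-peaked.
Cluster 2 violates single-peakedness, so the profile is not single-peaked on this axis.

no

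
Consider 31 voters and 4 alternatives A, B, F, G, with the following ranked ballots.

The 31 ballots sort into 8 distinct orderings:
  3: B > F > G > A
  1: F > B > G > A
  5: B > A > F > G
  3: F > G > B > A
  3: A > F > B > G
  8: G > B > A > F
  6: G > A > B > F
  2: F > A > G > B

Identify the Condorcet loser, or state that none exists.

none

Head-to-head results (31 voters):
A vs B: A is ranked higher on 3+6+2 = 11 ballots, B on 20. B wins 20–11.
A vs F: A preferred on 5+3+8+6 = 22 ballots; A wins 22–9.
A vs G: G, 21–10.
B vs F: B preferred on 3+5+8+6 = 22 ballots; B wins 22–9.
B vs G: G wins 19–12.
F vs G: F, 17–14.
No alternative is winless: A beats F; B beats A; F beats G; G beats A. There is no Condorcet loser.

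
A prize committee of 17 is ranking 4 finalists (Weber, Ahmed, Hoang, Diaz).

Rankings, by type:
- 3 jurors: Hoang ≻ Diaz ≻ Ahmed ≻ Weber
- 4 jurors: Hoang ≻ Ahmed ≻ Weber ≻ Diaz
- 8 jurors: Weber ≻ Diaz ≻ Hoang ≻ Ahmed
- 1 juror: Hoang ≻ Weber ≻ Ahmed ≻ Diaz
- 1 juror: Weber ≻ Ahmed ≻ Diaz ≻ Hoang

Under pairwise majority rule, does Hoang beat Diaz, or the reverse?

Diaz

Ballots ranking Hoang above Diaz: 3 + 4 + 1 = 8.
Ballots ranking Diaz above Hoang: 17 − 8 = 9.
Diaz wins the head-to-head 9–8.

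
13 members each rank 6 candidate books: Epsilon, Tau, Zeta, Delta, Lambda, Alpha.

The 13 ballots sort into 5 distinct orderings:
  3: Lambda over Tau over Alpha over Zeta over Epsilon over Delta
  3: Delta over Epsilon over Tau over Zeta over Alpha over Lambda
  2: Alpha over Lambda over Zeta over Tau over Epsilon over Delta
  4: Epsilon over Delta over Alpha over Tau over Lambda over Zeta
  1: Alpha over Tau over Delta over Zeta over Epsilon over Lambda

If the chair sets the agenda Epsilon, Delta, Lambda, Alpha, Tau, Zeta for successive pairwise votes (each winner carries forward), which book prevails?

Round 1: Epsilon vs Delta — 9–4, Epsilon advances.
Round 2: Epsilon vs Lambda — 8–5, Epsilon advances.
Round 3: Epsilon vs Alpha — 7–6, Epsilon advances.
Round 4: Epsilon vs Tau — 7–6, Epsilon advances.
Round 5: Epsilon vs Zeta — 7–6, Epsilon advances.
Epsilon survives the agenda.

Epsilon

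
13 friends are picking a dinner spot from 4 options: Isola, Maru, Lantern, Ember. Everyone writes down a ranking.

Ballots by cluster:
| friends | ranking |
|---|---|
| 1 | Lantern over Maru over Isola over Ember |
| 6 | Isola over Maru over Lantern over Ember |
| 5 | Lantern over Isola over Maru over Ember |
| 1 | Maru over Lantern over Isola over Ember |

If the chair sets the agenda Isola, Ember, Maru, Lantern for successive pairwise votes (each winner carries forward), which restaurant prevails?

Round 1: Isola vs Ember — 13–0, Isola advances.
Round 2: Isola vs Maru — 11–2, Isola advances.
Round 3: Isola vs Lantern — 6–7, Lantern advances.
Lantern survives the agenda.

Lantern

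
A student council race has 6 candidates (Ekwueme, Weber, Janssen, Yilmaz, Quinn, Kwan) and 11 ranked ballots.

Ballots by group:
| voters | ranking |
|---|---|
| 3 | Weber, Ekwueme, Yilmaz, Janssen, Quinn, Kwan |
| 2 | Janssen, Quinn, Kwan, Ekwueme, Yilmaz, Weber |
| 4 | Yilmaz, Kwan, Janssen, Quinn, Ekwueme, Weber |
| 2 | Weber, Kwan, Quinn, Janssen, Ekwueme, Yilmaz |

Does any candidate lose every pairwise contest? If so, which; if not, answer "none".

Pairwise majorities:
Ekwueme vs Weber: 2+4 = 6 for Ekwueme, 5 for Weber — Ekwueme by 6–5.
Ekwueme–Janssen: Janssen 8–3.
Ekwueme vs Yilmaz: Ekwueme wins 7–4.
Ekwueme vs Quinn: 3 to 8, Quinn.
Ekwueme vs Kwan: Kwan wins 8–3.
Weber vs Janssen: Weber preferred on 3+2 = 5 ballots; Janssen wins 6–5.
Weber vs Yilmaz: Weber is ranked higher on 3+2 = 5 ballots, Yilmaz on 6. Yilmaz wins 6–5.
Weber vs Quinn: 3+2 = 5 for Weber, 6 for Quinn — Quinn by 6–5.
Weber vs Kwan: 5 to 6, Kwan.
Janssen vs Yilmaz: Janssen preferred on 2+2 = 4 ballots; Yilmaz wins 7–4.
Janssen vs Quinn: Janssen, 9–2.
Janssen vs Kwan: 3+2 = 5 for Janssen, 6 for Kwan — Kwan by 6–5.
Yilmaz vs Quinn: Yilmaz is ranked higher on 3+4 = 7 ballots, Quinn on 4. Yilmaz wins 7–4.
Yilmaz vs Kwan: Yilmaz wins 7–4.
Quinn vs Kwan: Kwan wins 6–5.
Weber loses to every other candidate — it is the Condorcet loser.

Weber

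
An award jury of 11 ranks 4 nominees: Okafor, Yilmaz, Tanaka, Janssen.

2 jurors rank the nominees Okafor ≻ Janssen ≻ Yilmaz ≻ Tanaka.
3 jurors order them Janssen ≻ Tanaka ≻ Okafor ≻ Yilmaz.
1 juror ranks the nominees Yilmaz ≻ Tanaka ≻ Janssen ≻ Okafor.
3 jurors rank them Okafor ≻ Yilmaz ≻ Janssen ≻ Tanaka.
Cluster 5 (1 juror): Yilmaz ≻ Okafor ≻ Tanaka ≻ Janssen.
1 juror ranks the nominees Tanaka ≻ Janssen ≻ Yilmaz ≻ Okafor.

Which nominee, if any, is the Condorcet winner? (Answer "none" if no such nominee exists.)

Okafor

Pairwise majorities:
Okafor–Yilmaz: Okafor 8–3.
Okafor vs Tanaka: Okafor, 6–5.
Okafor vs Janssen: Okafor wins 6–5.
Yilmaz vs Tanaka: Yilmaz wins 7–4.
Yilmaz vs Janssen: Janssen, 6–5.
Tanaka–Janssen: Janssen 8–3.
Okafor defeats every rival head-to-head and is the Condorcet winner.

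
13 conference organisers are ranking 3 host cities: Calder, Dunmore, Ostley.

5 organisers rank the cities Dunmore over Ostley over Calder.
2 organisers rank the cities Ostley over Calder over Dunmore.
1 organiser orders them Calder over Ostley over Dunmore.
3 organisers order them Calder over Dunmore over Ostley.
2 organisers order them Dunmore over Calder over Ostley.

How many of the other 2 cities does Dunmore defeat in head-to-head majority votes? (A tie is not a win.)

2

Dunmore against each rival (13 organisers):
Dunmore vs Calder: 7 to 6, Dunmore.
Dunmore vs Ostley: 10 to 3, Dunmore.
Dunmore beats Calder, Ostley — 2 pairwise wins.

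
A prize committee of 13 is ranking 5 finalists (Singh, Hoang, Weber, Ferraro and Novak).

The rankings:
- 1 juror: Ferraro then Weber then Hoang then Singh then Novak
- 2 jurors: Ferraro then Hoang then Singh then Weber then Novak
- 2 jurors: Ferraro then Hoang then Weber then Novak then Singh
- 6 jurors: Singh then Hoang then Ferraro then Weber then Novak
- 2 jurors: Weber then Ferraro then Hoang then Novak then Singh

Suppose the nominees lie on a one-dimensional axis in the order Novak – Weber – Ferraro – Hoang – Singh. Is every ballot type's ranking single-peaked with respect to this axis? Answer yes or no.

Axis positions: Novak=1, Weber=2, Ferraro=3, Hoang=4, Singh=5.
Ballot type 1 (peak Ferraro at position 3): ranking walks positions 3-2-4-5-1, expanding outward from the peak — single-peaked.
Ballot type 2 (peak Ferraro at position 3): ranking walks positions 3-4-5-2-1, expanding outward from the peak — single-peaked.
Ballot type 3 (peak Ferraro at position 3): ranking walks positions 3-4-2-1-5, expanding outward from the peak — single-peaked.
Ballot type 4 (peak Singh at position 5): ranking walks positions 5-4-3-2-1, expanding outward from the peak — single-peaked.
Ballot type 5 (peak Weber at position 2): ranking walks positions 2-3-4-1-5, expanding outward from the peak — single-peaked.
Every ranking is single-peaked on this axis.

yes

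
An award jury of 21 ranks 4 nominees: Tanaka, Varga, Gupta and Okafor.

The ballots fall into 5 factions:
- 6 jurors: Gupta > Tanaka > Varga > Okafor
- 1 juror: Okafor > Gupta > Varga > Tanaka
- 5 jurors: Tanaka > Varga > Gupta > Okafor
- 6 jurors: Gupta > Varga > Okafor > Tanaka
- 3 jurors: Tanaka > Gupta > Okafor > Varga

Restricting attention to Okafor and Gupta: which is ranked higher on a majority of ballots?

Gupta

Ballots ranking Okafor above Gupta: 1.
Ballots ranking Gupta above Okafor: 21 − 1 = 20.
Gupta wins the head-to-head 20–1.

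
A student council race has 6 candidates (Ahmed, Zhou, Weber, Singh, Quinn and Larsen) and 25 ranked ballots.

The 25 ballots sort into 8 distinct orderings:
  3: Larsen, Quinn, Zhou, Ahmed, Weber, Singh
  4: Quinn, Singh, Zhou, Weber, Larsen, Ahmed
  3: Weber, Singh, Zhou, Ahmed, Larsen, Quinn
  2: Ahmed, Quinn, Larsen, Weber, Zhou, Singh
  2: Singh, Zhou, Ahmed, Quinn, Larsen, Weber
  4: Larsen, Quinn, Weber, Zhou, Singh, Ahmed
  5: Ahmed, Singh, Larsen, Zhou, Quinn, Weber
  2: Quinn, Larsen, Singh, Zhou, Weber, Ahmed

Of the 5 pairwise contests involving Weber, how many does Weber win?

1

Weber against each rival (25 voters):
Weber vs Ahmed: 4+3+4+2 = 13 for Weber, 12 for Ahmed — Weber by 13–12.
Weber vs Zhou: 9 to 16, Zhou.
Weber–Singh: Singh 13–12.
Weber vs Quinn: Quinn wins 22–3.
Weber vs Larsen: Larsen, 18–7.
Weber beats Ahmed; loses to Zhou, Singh, Quinn, Larsen — 1 pairwise win.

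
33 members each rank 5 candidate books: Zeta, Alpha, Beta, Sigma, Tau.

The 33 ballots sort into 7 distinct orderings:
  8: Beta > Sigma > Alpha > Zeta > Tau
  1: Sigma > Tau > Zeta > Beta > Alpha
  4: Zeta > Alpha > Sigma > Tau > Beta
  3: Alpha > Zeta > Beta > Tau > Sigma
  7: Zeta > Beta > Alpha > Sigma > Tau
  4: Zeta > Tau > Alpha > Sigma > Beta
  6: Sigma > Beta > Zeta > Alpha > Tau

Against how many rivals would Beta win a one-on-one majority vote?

Beta against each rival (33 members):
Beta vs Zeta: 14 to 19, Zeta.
Beta–Alpha: Beta 22–11.
Beta vs Sigma: 8+3+7 = 18 for Beta, 15 for Sigma — Beta by 18–15.
Beta vs Tau: Beta preferred on 8+3+7+6 = 24 ballots; Beta wins 24–9.
Beta beats Alpha, Sigma, Tau; loses to Zeta — 3 pairwise wins.

3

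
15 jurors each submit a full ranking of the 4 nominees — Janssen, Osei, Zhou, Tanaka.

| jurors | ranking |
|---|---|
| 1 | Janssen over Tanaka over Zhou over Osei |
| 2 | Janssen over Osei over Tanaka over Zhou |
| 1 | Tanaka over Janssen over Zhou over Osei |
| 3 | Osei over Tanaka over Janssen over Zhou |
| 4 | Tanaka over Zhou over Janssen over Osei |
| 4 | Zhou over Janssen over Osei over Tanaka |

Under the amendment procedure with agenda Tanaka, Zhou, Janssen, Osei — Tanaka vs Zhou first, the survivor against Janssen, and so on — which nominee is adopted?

Osei

Round 1: Tanaka vs Zhou — 11–4, Tanaka advances.
Round 2: Tanaka vs Janssen — 8–7, Tanaka advances.
Round 3: Tanaka vs Osei — 6–9, Osei advances.
The agenda winner is Osei.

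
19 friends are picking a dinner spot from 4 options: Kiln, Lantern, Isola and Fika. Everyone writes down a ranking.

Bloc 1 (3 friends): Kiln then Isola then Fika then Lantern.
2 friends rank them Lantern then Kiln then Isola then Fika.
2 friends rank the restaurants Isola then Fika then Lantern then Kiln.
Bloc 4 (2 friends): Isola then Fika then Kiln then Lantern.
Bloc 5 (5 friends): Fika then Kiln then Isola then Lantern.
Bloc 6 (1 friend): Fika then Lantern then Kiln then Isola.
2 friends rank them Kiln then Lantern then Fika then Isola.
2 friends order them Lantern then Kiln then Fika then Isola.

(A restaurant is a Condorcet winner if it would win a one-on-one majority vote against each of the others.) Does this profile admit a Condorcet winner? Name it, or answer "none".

Fika

Pairwise majorities:
Kiln vs Lantern: Kiln preferred on 3+2+5+2 = 12 ballots; Kiln wins 12–7.
Kiln vs Isola: Kiln, 15–4.
Kiln vs Fika: Fika, 10–9.
Lantern vs Isola: Lantern preferred on 2+1+2+2 = 7 ballots; Isola wins 12–7.
Lantern–Fika: Fika 13–6.
Isola–Fika: Fika 10–9.
Fika defeats every rival head-to-head and is the Condorcet winner.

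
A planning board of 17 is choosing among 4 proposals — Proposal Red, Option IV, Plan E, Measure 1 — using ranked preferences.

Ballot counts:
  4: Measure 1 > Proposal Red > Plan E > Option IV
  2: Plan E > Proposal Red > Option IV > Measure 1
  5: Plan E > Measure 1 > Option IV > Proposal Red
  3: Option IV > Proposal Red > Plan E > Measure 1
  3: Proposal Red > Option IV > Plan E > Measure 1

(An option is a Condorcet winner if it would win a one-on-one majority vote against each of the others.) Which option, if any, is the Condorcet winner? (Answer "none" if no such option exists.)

Check each pair by majority over 17 ballots:
Proposal Red vs Option IV: 9 to 8, Proposal Red.
Proposal Red vs Plan E: Proposal Red is ranked higher on 4+3+3 = 10 ballots, Plan E on 7. Proposal Red wins 10–7.
Proposal Red–Measure 1: Measure 1 9–8.
Option IV vs Plan E: Plan E, 11–6.
Option IV vs Measure 1: 8 to 9, Measure 1.
Plan E vs Measure 1: Plan E, 13–4.
Each option drops at least one matchup (Proposal Red loses to Measure 1; Option IV loses to Proposal Red; Plan E loses to Proposal Red; Measure 1 loses to Plan E); the cycle Proposal Red beats Plan E beats Measure 1 beats Proposal Red rules out a Condorcet winner.

none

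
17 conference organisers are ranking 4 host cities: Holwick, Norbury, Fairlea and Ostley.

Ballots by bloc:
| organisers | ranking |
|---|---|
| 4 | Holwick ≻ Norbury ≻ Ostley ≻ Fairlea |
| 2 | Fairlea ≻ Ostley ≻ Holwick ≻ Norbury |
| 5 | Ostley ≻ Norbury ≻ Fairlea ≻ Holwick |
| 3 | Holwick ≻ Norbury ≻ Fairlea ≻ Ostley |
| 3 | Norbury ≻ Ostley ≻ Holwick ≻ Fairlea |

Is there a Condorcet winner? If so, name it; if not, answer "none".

Head-to-head results (17 organisers):
Holwick vs Norbury: Holwick is ranked higher on 4+2+3 = 9 ballots, Norbury on 8. Holwick wins 9–8.
Holwick–Fairlea: Holwick 10–7.
Holwick vs Ostley: Ostley, 10–7.
Norbury vs Fairlea: Norbury wins 15–2.
Norbury vs Ostley: Norbury, 10–7.
Fairlea vs Ostley: Fairlea is ranked higher on 2+3 = 5 ballots, Ostley on 12. Ostley wins 12–5.
No city is unbeaten: Holwick loses to Ostley; Norbury loses to Holwick; Fairlea loses to Holwick; Ostley loses to Norbury. In particular Holwick > Norbury > Ostley > Holwick is a majority cycle — no Condorcet winner exists.

none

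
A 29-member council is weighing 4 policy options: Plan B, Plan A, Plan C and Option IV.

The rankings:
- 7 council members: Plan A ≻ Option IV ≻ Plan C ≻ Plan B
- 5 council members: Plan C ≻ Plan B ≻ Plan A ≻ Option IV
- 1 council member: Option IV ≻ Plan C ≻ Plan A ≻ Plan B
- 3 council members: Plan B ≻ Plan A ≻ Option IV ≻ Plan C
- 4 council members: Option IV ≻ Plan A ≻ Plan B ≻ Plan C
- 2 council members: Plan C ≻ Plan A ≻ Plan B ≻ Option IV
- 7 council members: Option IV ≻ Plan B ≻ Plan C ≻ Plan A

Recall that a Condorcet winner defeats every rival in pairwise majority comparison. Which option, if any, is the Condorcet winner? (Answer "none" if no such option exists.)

none

Pairwise majorities:
Plan B vs Plan A: Plan B wins 15–14.
Plan B vs Plan C: Plan C wins 15–14.
Plan B–Option IV: Option IV 19–10.
Plan A vs Plan C: Plan C wins 15–14.
Plan A vs Option IV: Plan A, 17–12.
Plan C vs Option IV: Option IV wins 22–7.
Each option drops at least one matchup (Plan B loses to Plan C; Plan A loses to Plan B; Plan C loses to Option IV; Option IV loses to Plan A); the cycle Plan B → Plan A → Option IV → Plan B rules out a Condorcet winner.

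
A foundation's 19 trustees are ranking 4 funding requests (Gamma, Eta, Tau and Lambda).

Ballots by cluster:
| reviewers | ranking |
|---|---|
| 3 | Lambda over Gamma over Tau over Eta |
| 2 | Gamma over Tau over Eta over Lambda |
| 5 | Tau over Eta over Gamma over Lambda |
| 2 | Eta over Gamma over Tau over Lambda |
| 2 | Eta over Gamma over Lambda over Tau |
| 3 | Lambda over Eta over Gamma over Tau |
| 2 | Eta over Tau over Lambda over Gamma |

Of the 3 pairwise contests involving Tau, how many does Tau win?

2

Tau against each rival (19 reviewers):
Tau vs Gamma: Tau preferred on 5+2 = 7 ballots; Gamma wins 12–7.
Tau vs Eta: Tau wins 10–9.
Tau vs Lambda: Tau, 11–8.
Tau beats Eta, Lambda; loses to Gamma — 2 pairwise wins.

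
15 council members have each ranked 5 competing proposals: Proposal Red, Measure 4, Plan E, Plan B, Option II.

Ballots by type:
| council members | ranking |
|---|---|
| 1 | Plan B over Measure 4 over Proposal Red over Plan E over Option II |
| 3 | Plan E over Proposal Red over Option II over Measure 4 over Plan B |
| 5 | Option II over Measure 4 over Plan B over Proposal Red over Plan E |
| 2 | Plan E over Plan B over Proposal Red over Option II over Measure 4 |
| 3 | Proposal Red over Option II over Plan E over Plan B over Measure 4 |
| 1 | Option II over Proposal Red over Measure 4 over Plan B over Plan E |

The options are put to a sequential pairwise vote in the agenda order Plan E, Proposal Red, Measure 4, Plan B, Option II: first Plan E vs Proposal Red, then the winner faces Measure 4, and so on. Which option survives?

Option II

Round 1: Plan E vs Proposal Red — 5–10, Proposal Red advances.
Round 2: Proposal Red vs Measure 4 — 9–6, Proposal Red advances.
Round 3: Proposal Red vs Plan B — 7–8, Plan B advances.
Round 4: Plan B vs Option II — 3–12, Option II advances.
The agenda winner is Option II.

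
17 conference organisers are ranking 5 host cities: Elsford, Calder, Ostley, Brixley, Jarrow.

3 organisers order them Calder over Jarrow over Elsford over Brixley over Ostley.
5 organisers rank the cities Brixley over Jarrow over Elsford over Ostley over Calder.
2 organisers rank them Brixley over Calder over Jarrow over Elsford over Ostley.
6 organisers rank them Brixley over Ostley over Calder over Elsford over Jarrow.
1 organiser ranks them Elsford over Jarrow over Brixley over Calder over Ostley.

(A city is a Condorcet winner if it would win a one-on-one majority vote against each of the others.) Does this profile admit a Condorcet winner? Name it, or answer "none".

Brixley

Check each pair by majority over 17 ballots:
Elsford vs Calder: Elsford preferred on 5+1 = 6 ballots; Calder wins 11–6.
Elsford vs Ostley: 11 to 6, Elsford.
Elsford vs Brixley: 4 to 13, Brixley.
Elsford vs Jarrow: 7 to 10, Jarrow.
Calder vs Ostley: Calder is ranked higher on 3+2+1 = 6 ballots, Ostley on 11. Ostley wins 11–6.
Calder vs Brixley: 3 for Calder, 14 for Brixley — Brixley by 14–3.
Calder vs Jarrow: 3+2+6 = 11 for Calder, 6 for Jarrow — Calder by 11–6.
Ostley vs Brixley: 0 for Ostley, 17 for Brixley — Brixley by 17–0.
Ostley vs Jarrow: 6 to 11, Jarrow.
Brixley vs Jarrow: Brixley is ranked higher on 5+2+6 = 13 ballots, Jarrow on 4. Brixley wins 13–4.
Only Brixley has no losses; Brixley is the Condorcet winner.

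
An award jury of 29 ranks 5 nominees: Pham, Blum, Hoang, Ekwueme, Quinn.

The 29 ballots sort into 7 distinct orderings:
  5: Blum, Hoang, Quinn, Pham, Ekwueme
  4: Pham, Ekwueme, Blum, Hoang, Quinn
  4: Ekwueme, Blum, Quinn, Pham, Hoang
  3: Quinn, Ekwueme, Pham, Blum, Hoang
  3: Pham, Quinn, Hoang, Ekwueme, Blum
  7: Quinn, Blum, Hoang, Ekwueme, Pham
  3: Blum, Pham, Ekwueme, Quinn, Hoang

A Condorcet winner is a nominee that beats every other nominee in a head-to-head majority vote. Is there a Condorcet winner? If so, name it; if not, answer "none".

Blum

Head-to-head results (29 jurors):
Pham vs Blum: Blum wins 19–10.
Pham vs Hoang: Pham wins 17–12.
Pham–Ekwueme: Pham 15–14.
Pham–Quinn: Quinn 19–10.
Blum vs Hoang: Blum, 26–3.
Blum vs Ekwueme: Blum wins 15–14.
Blum vs Quinn: Blum, 16–13.
Hoang vs Ekwueme: Hoang, 15–14.
Hoang vs Quinn: Quinn, 20–9.
Ekwueme–Quinn: Quinn 18–11.
Blum beats each of Pham, Hoang, Ekwueme, Quinn — Blum is the Condorcet winner.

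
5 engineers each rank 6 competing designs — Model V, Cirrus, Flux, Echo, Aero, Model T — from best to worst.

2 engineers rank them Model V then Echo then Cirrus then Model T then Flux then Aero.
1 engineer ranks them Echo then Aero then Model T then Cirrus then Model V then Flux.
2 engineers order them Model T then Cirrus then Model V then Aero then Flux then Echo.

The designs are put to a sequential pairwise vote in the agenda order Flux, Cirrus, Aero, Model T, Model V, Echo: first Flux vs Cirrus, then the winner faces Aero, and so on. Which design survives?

Echo

Round 1: Flux vs Cirrus — 0–5, Cirrus advances.
Round 2: Cirrus vs Aero — 4–1, Cirrus advances.
Round 3: Cirrus vs Model T — 2–3, Model T advances.
Round 4: Model T vs Model V — 3–2, Model T advances.
Round 5: Model T vs Echo — 2–3, Echo advances.
Echo survives the agenda.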